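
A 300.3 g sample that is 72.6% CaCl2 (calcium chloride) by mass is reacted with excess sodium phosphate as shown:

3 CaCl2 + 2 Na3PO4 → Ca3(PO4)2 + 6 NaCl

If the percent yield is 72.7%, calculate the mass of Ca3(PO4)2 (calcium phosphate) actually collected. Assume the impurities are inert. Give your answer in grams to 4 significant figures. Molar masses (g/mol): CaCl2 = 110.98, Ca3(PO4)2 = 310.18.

147.7 g

Pure CaCl2 available = 300.3 g × 0.726 = 218.02 g.
n(CaCl2) = 218.02 g / 110.98 g/mol = 1.9645 mol.
From the equation the CaCl2:Ca3(PO4)2 mole ratio is 3:1, so n(Ca3(PO4)2) = 1.9645 × 1/3 = 0.65483 mol.
Mass of Ca3(PO4)2 = 0.65483 mol × 310.18 g/mol = 203.11 g.
Actual mass collected = 203.11 g × 0.727 = 147.66 g.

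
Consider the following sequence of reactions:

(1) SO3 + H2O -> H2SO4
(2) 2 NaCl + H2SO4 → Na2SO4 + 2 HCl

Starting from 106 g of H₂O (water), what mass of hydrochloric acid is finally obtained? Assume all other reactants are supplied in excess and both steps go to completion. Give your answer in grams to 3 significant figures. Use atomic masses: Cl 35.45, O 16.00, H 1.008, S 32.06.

429 g

M(H2O) = 2(1.008) + 16.00 = 18.016 g/mol.
M(HCl) = 1.008 + 35.45 = 36.458 g/mol.
n(H2O) = 106.0 / 18.016 = 5.884 mol.
Step 1 gives a 1:1 ratio of H2O to H2SO4, so n(H2SO4) = 5.884 mol.
In step 2 the H2SO4:HCl ratio is 1:2, so n(HCl) = 11.77 mol.
Mass of HCl = 11.77 × 36.458 = 429.0 g.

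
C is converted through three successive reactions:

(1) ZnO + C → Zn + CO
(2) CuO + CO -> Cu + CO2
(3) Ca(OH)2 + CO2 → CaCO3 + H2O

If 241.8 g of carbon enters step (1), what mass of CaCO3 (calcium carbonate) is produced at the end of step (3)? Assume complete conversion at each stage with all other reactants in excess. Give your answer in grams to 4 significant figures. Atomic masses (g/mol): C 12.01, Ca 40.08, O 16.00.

M(C) = 12.01 g/mol.
M(CaCO3) = 40.08 + 12.01 + 3(16.00) = 100.09 g/mol.
n(C) = 241.8 / 12.01 = 20.133 mol.
Reaction (1): C→CO ratio 1:1 ⇒ n(CO) = 20.133 mol.
Reaction (2): CO→CO2 ratio 1:1 ⇒ n(CO2) = 20.133 mol.
Reaction (3): CO2→CaCO3 ratio 1:1 ⇒ n(CaCO3) = 20.133 mol.
Mass of CaCO3 = 20.133 × 100.09 = 2015.1 g.

2015 g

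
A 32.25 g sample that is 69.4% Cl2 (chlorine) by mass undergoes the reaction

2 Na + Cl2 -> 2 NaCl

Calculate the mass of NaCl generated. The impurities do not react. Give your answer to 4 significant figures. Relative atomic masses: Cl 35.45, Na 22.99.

Mass of pure Cl2 = 32.25 g × 0.694 = 22.382 g.
M(Cl2) = 2(35.45) = 70.90 g/mol.
M(NaCl) = 22.99 + 35.45 = 58.44 g/mol.
n(Cl2) = 22.382 g / 70.90 g/mol = 0.31568 mol.
From the equation the Cl2:NaCl mole ratio is 1:2, so n(NaCl) = 0.31568 × 2/1 = 0.63135 mol.
Mass of NaCl = 0.63135 mol × 58.44 g/mol = 36.896 g.

36.90 g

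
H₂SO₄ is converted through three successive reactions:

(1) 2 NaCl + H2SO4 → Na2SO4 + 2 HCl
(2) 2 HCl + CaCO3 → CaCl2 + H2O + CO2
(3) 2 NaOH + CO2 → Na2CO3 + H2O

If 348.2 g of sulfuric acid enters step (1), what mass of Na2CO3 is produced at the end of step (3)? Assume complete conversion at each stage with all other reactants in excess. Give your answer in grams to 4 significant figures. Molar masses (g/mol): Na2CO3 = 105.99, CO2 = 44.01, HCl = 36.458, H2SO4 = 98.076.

376.3 g

n(H2SO4) = 348.2 / 98.076 = 3.5503 mol.
Reaction (1): H2SO4→HCl ratio 1:2 ⇒ n(HCl) = 7.1006 mol.
Reaction (2): HCl→CO2 ratio 2:1 ⇒ n(CO2) = 3.5503 mol.
Reaction (3): CO2→Na2CO3 ratio 1:1 ⇒ n(Na2CO3) = 3.5503 mol.
Mass of Na2CO3 = 3.5503 × 105.99 = 376.30 g.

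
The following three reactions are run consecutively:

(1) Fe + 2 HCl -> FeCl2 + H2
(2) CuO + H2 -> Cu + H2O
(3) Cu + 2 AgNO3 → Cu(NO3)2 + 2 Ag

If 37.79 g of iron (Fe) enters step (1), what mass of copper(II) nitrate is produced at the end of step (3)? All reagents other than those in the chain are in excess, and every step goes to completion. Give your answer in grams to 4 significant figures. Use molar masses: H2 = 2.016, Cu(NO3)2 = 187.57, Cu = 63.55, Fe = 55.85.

n(Fe) = 37.79 / 55.85 = 0.67663 mol.
Reaction (1): Fe→H2 ratio 1:1 ⇒ n(H2) = 0.67663 mol.
Reaction (2): H2→Cu ratio 1:1 ⇒ n(Cu) = 0.67663 mol.
Reaction (3): Cu→Cu(NO3)2 ratio 1:1 ⇒ n(Cu(NO3)2) = 0.67663 mol.
Mass of Cu(NO3)2 = 0.67663 × 187.57 = 126.92 g.

126.9 g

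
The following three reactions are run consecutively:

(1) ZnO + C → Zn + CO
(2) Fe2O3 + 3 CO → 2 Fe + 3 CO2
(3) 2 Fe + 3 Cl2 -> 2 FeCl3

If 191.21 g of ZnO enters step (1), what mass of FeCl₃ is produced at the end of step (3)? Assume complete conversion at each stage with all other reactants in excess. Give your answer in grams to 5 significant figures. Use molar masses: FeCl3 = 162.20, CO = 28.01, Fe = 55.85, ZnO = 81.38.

254.07 g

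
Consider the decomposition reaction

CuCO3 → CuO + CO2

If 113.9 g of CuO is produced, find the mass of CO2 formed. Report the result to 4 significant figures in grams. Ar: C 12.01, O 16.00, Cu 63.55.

M(CuO) = 63.55 + 16.00 = 79.55 g/mol.
M(CO2) = 12.01 + 2(16.00) = 44.01 g/mol.
n(CuO) = 113.90 g / 79.55 g/mol = 1.4318 mol.
From the equation the CuO:CO2 mole ratio is 1:1, so n(CO2) = 1.4318 × 1/1 = 1.4318 mol.
Mass of CO2 = 1.4318 mol × 44.01 g/mol = 63.014 g.

63.01 g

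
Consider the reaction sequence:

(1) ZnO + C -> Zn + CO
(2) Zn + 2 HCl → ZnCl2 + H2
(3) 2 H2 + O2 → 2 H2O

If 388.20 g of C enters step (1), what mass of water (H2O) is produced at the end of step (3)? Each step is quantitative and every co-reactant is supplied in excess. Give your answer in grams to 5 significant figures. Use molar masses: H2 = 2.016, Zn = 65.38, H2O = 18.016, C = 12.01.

n(C) = 388.20 / 12.01 = 32.3231 mol.
Reaction (1): C→Zn ratio 1:1 ⇒ n(Zn) = 32.3231 mol.
Reaction (2): Zn→H2 ratio 1:1 ⇒ n(H2) = 32.3231 mol.
Reaction (3): H2→H2O ratio 2:2 ⇒ n(H2O) = 32.3231 mol.
Mass of H2O = 32.3231 × 18.016 = 582.332 g.

582.33 g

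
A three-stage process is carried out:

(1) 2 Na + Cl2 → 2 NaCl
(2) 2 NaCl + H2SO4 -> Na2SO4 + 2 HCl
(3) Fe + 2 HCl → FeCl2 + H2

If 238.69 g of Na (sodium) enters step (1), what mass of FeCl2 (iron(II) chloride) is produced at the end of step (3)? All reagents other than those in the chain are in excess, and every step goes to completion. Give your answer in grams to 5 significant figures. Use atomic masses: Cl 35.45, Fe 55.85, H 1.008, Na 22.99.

657.98 g

M(Na) = 22.99 g/mol.
M(FeCl2) = 55.85 + 2(35.45) = 126.75 g/mol.
n(Na) = 238.69 / 22.99 = 10.3823 mol.
Reaction (1): Na→NaCl ratio 2:2 ⇒ n(NaCl) = 10.3823 mol.
Reaction (2): NaCl→HCl ratio 2:2 ⇒ n(HCl) = 10.3823 mol.
Reaction (3): HCl→FeCl2 ratio 2:1 ⇒ n(FeCl2) = 5.19117 mol.
Mass of FeCl2 = 5.19117 × 126.75 = 657.981 g.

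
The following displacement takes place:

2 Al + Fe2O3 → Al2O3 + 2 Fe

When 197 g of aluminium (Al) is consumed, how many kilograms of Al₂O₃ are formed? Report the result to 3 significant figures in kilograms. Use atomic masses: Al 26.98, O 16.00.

M(Al) = 26.98 g/mol.
M(Al2O3) = 2(26.98) + 3(16.00) = 101.96 g/mol.
n(Al) = 197.0 g / 26.98 g/mol = 7.302 mol.
From the equation the Al:Al2O3 mole ratio is 2:1, so n(Al2O3) = 7.302 × 1/2 = 3.651 mol.
Mass of Al2O3 = 3.651 mol × 101.96 g/mol = 372.2 g.
Converting to kg: 372.2 g = 0.372 kg.

0.372 kg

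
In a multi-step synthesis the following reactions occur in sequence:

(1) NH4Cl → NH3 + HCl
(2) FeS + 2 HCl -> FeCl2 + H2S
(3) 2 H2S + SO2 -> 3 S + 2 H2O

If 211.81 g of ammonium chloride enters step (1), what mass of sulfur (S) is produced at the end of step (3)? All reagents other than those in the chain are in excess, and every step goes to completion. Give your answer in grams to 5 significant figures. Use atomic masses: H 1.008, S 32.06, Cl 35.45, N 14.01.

M(NH4Cl) = 14.01 + 4(1.008) + 35.45 = 53.492 g/mol.
M(S) = 32.06 g/mol.
n(NH4Cl) = 211.81 / 53.492 = 3.95966 mol.
Reaction (1): NH4Cl→HCl ratio 1:1 ⇒ n(HCl) = 3.95966 mol.
Reaction (2): HCl→H2S ratio 2:1 ⇒ n(H2S) = 1.97983 mol.
Reaction (3): H2S→S ratio 2:3 ⇒ n(S) = 2.96974 mol.
Mass of S = 2.96974 × 32.06 = 95.2100 g.

95.210 g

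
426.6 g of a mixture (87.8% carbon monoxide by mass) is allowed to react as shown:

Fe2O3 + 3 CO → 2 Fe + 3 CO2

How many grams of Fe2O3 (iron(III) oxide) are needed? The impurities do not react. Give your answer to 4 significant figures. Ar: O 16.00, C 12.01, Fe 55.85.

711.8 g

Mass of pure CO = 426.6 g × 0.878 = 374.55 g.
M(CO) = 12.01 + 16.00 = 28.01 g/mol.
M(Fe2O3) = 2(55.85) + 3(16.00) = 159.70 g/mol.
n(CO) = 374.55 g / 28.01 g/mol = 13.372 mol.
From the equation the CO:Fe2O3 mole ratio is 3:1, so n(Fe2O3) = 13.372 × 1/3 = 4.4574 mol.
Mass of Fe2O3 = 4.4574 mol × 159.70 g/mol = 711.85 g.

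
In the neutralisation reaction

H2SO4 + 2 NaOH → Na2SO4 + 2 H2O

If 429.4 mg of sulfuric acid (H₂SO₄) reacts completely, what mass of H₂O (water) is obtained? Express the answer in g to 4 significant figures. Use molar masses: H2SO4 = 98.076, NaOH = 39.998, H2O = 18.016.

0.1578 g

Convert: 429.4 mg = 0.42940 g.
n(H2SO4) = 0.42940 g / 98.076 g/mol = 0.0043782 mol.
From the equation the H2SO4:H2O mole ratio is 1:2, so n(H2O) = 0.0043782 × 2/1 = 0.0087565 mol.
Mass of H2O = 0.0087565 mol × 18.016 g/mol = 0.15776 g.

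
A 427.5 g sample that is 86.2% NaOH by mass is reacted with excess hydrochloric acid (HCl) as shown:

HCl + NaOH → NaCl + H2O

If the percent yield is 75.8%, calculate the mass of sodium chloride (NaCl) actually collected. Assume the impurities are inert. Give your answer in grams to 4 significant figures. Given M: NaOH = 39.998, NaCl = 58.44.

408.1 g

Pure NaOH available = 427.5 g × 0.862 = 368.50 g.
n(NaOH) = 368.50 g / 39.998 g/mol = 9.2131 mol.
From the equation the NaOH:NaCl mole ratio is 1:1, so n(NaCl) = 9.2131 × 1/1 = 9.2131 mol.
Mass of NaCl = 9.2131 mol × 58.44 g/mol = 538.41 g.
Actual mass collected = 538.41 g × 0.758 = 408.12 g.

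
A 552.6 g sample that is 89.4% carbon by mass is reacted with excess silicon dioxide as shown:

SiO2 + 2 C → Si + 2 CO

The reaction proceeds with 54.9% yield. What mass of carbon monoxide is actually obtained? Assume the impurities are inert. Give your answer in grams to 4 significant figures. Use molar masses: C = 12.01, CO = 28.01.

632.5 g

Pure C available = 552.6 g × 0.894 = 494.02 g.
n(C) = 494.02 g / 12.01 g/mol = 41.134 mol.
From the equation the C:CO mole ratio is 2:2, so n(CO) = 41.134 × 2/2 = 41.134 mol.
Mass of CO = 41.134 mol × 28.01 g/mol = 1152.2 g.
Actual mass collected = 1152.2 g × 0.549 = 632.54 g.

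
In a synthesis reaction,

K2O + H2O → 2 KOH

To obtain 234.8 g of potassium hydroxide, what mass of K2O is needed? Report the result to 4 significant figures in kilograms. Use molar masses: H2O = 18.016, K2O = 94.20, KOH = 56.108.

0.1971 kg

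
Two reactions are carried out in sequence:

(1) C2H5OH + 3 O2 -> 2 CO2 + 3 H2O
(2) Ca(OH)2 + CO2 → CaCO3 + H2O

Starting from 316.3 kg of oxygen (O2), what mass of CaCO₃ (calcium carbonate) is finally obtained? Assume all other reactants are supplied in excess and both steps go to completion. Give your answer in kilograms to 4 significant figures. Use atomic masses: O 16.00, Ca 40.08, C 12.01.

659.6 kg

M(O2) = 2(16.00) = 32.00 g/mol.
M(CaCO3) = 40.08 + 12.01 + 3(16.00) = 100.09 g/mol.
316.3 kg = 316300 g.
n(O2) = 316300 / 32.00 = 9884.4 mol.
Step 1 gives a 3:2 ratio of O2 to CO2, so n(CO2) = 6589.6 mol.
In step 2 the CO2:CaCO3 ratio is 1:1, so n(CaCO3) = 6589.6 mol.
Mass of CaCO3 = 6589.6 × 100.09 = 659550 g = 659.6 kg.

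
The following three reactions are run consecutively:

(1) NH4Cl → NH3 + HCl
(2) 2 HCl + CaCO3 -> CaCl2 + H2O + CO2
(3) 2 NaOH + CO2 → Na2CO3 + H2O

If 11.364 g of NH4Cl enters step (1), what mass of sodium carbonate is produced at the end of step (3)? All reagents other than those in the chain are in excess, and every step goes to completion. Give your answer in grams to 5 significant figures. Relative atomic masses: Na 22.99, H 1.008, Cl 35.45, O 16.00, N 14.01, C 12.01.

11.258 g

M(NH4Cl) = 14.01 + 4(1.008) + 35.45 = 53.492 g/mol.
M(Na2CO3) = 2(22.99) + 12.01 + 3(16.00) = 105.99 g/mol.
n(NH4Cl) = 11.364 / 53.492 = 0.212443 mol.
Reaction (1): NH4Cl→HCl ratio 1:1 ⇒ n(HCl) = 0.212443 mol.
Reaction (2): HCl→CO2 ratio 2:1 ⇒ n(CO2) = 0.106221 mol.
Reaction (3): CO2→Na2CO3 ratio 1:1 ⇒ n(Na2CO3) = 0.106221 mol.
Mass of Na2CO3 = 0.106221 × 105.99 = 11.2584 g.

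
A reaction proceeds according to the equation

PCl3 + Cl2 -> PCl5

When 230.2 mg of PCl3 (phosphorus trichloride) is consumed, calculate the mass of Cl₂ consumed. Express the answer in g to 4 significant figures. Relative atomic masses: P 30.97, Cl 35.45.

M(PCl3) = 30.97 + 3(35.45) = 137.32 g/mol.
M(Cl2) = 2(35.45) = 70.90 g/mol.
Convert: 230.2 mg = 0.23020 g.
n(PCl3) = 0.23020 g / 137.32 g/mol = 0.0016764 mol.
From the equation the PCl3:Cl2 mole ratio is 1:1, so n(Cl2) = 0.0016764 × 1/1 = 0.0016764 mol.
Mass of Cl2 = 0.0016764 mol × 70.90 g/mol = 0.11886 g.

0.1189 g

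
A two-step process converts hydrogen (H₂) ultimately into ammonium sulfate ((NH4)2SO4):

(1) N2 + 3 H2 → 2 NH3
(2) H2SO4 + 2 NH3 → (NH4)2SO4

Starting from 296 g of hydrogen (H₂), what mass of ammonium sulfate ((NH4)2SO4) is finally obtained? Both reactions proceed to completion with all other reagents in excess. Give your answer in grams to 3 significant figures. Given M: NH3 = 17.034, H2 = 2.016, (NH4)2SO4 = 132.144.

n(H2) = 296.0 / 2.016 = 146.8 mol.
Step 1 gives a 3:2 ratio of H2 to NH3, so n(NH3) = 97.88 mol.
In step 2 the NH3:(NH4)2SO4 ratio is 2:1, so n((NH4)2SO4) = 48.94 mol.
Mass of (NH4)2SO4 = 48.94 × 132.144 = 6467 g.

6470 g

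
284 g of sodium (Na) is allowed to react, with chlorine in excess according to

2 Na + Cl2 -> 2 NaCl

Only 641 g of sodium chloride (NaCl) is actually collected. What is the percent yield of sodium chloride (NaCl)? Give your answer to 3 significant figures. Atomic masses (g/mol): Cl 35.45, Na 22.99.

88.8 %

M(Na) = 22.99 g/mol.
M(NaCl) = 22.99 + 35.45 = 58.44 g/mol.
n(Na) = 284.0 g / 22.99 g/mol = 12.35 mol.
From the equation the Na:NaCl mole ratio is 2:2, so n(NaCl) = 12.35 × 2/2 = 12.35 mol.
Mass of NaCl = 12.35 mol × 58.44 g/mol = 721.9 g.
This is the theoretical yield. Percent yield = 641 g / 721.9 g × 100% = 88.79%.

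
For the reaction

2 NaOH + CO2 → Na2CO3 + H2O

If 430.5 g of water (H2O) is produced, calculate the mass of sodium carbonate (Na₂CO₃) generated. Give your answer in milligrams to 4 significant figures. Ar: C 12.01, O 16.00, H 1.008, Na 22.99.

M(H2O) = 2(1.008) + 16.00 = 18.016 g/mol.
M(Na2CO3) = 2(22.99) + 12.01 + 3(16.00) = 105.99 g/mol.
n(H2O) = 430.50 g / 18.016 g/mol = 23.895 mol.
From the equation the H2O:Na2CO3 mole ratio is 1:1, so n(Na2CO3) = 23.895 × 1/1 = 23.895 mol.
Mass of Na2CO3 = 23.895 mol × 105.99 g/mol = 2532.7 g.
Converting to mg: 2532.7 g = 2533000 mg.

2533000 mg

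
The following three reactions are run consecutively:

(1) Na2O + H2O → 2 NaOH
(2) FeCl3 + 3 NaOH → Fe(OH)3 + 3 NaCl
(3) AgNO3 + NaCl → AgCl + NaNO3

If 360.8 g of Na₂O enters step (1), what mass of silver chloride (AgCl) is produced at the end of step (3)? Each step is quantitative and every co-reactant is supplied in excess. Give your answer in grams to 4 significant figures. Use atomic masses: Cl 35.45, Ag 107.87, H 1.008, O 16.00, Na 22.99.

1669 g

M(Na2O) = 2(22.99) + 16.00 = 61.98 g/mol.
M(AgCl) = 107.87 + 35.45 = 143.32 g/mol.
n(Na2O) = 360.8 / 61.98 = 5.8212 mol.
Reaction (1): Na2O→NaOH ratio 1:2 ⇒ n(NaOH) = 11.642 mol.
Reaction (2): NaOH→NaCl ratio 3:3 ⇒ n(NaCl) = 11.642 mol.
Reaction (3): NaCl→AgCl ratio 1:1 ⇒ n(AgCl) = 11.642 mol.
Mass of AgCl = 11.642 × 143.32 = 1668.6 g.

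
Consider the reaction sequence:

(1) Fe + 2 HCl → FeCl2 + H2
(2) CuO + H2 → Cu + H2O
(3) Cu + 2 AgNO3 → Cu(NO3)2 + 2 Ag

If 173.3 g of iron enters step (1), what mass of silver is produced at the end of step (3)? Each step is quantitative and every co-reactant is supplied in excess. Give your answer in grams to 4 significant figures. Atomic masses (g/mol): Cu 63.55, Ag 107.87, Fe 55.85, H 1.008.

M(Fe) = 55.85 g/mol.
M(Ag) = 107.87 g/mol.
n(Fe) = 173.3 / 55.85 = 3.1030 mol.
Reaction (1): Fe→H2 ratio 1:1 ⇒ n(H2) = 3.1030 mol.
Reaction (2): H2→Cu ratio 1:1 ⇒ n(Cu) = 3.1030 mol.
Reaction (3): Cu→Ag ratio 1:2 ⇒ n(Ag) = 6.2059 mol.
Mass of Ag = 6.2059 × 107.87 = 669.43 g.

669.4 g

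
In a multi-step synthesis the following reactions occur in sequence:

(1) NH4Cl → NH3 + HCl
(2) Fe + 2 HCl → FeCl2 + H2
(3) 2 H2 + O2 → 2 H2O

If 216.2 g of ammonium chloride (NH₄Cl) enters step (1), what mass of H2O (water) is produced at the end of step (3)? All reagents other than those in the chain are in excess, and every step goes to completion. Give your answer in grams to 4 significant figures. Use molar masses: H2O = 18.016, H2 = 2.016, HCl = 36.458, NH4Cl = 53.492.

36.41 g

n(NH4Cl) = 216.2 / 53.492 = 4.0417 mol.
Reaction (1): NH4Cl→HCl ratio 1:1 ⇒ n(HCl) = 4.0417 mol.
Reaction (2): HCl→H2 ratio 2:1 ⇒ n(H2) = 2.0209 mol.
Reaction (3): H2→H2O ratio 2:2 ⇒ n(H2O) = 2.0209 mol.
Mass of H2O = 2.0209 × 18.016 = 36.408 g.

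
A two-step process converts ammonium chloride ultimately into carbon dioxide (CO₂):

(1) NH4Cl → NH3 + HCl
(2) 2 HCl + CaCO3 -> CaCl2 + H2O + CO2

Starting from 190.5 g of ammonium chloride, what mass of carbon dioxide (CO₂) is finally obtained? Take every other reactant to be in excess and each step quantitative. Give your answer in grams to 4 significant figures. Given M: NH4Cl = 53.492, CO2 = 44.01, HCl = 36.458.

78.37 g

n(NH4Cl) = 190.50 / 53.492 = 3.5613 mol.
Step 1 gives a 1:1 ratio of NH4Cl to HCl, so n(HCl) = 3.5613 mol.
In step 2 the HCl:CO2 ratio is 2:1, so n(CO2) = 1.7806 mol.
Mass of CO2 = 1.7806 × 44.01 = 78.366 g.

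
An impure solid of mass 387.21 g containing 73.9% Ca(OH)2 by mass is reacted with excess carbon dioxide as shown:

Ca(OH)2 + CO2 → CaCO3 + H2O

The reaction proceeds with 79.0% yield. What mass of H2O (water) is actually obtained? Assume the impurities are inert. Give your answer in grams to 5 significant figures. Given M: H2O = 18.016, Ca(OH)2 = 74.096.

54.964 g

Pure Ca(OH)2 available = 387.21 g × 0.739 = 286.148 g.
n(Ca(OH)2) = 286.148 g / 74.096 g/mol = 3.86186 mol.
From the equation the Ca(OH)2:H2O mole ratio is 1:1, so n(H2O) = 3.86186 × 1/1 = 3.86186 mol.
Mass of H2O = 3.86186 mol × 18.016 g/mol = 69.5752 g.
Actual mass collected = 69.5752 g × 0.790 = 54.9644 g.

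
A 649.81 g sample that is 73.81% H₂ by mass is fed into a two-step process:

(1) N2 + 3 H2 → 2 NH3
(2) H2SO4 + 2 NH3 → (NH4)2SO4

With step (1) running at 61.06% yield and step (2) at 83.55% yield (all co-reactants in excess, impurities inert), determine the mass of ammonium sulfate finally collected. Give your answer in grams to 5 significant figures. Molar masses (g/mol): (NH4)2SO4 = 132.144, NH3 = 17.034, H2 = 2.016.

5346.1 g

Pure H2 = 649.81 × 0.7381 = 479.625 g.
n(H2) = 479.625 / 2.016 = 237.909 mol.
Step 1 (H2:NH3 = 3:2): theoretical n(NH3) = 158.606 mol; at 61.06% yield, n(NH3) = 96.8449 mol.
Step 2 (NH3:(NH4)2SO4 = 2:1): theoretical n((NH4)2SO4) = 48.4224 mol, so theoretical mass = 48.4224 × 132.144 = 6398.73 g.
At 83.55% yield, actual mass of (NH4)2SO4 = 6398.73 × 0.8355 = 5346.14 g.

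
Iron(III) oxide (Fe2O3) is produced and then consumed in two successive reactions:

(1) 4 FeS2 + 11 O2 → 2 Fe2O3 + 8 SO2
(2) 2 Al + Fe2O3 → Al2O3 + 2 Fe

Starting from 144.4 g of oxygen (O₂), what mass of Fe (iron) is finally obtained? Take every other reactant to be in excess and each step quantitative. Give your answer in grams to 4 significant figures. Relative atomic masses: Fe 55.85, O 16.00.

91.64 g

M(O2) = 2(16.00) = 32.00 g/mol.
M(Fe) = 55.85 g/mol.
n(O2) = 144.40 / 32.00 = 4.5125 mol.
Step 1 gives a 11:2 ratio of O2 to Fe2O3, so n(Fe2O3) = 0.82045 mol.
In step 2 the Fe2O3:Fe ratio is 1:2, so n(Fe) = 1.6409 mol.
Mass of Fe = 1.6409 × 55.85 = 91.645 g.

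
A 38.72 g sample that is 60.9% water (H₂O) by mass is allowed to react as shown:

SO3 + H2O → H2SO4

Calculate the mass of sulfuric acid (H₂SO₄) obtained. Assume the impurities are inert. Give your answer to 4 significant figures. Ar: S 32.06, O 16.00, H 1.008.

Mass of pure H2O = 38.72 g × 0.609 = 23.580 g.
M(H2O) = 2(1.008) + 16.00 = 18.016 g/mol.
M(H2SO4) = 2(1.008) + 32.06 + 4(16.00) = 98.076 g/mol.
n(H2O) = 23.580 g / 18.016 g/mol = 1.3089 mol.
From the equation the H2O:H2SO4 mole ratio is 1:1, so n(H2SO4) = 1.3089 × 1/1 = 1.3089 mol.
Mass of H2SO4 = 1.3089 mol × 98.076 g/mol = 128.37 g.

128.4 g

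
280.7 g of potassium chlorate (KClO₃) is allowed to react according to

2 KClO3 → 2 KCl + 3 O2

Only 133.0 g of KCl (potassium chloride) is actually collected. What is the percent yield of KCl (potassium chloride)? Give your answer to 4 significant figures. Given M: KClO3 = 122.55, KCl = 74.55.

n(KClO3) = 280.70 g / 122.55 g/mol = 2.2905 mol.
From the equation the KClO3:KCl mole ratio is 2:2, so n(KCl) = 2.2905 × 2/2 = 2.2905 mol.
Mass of KCl = 2.2905 mol × 74.55 g/mol = 170.76 g.
This is the theoretical yield. Percent yield = 133.0 g / 170.76 g × 100% = 77.889%.

77.89 %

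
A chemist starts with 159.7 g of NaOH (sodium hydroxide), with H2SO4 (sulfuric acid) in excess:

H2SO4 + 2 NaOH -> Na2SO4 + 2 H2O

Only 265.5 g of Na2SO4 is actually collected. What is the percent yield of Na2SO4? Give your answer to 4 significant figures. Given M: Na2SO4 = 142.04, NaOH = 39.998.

n(NaOH) = 159.70 g / 39.998 g/mol = 3.9927 mol.
From the equation the NaOH:Na2SO4 mole ratio is 2:1, so n(Na2SO4) = 3.9927 × 1/2 = 1.9963 mol.
Mass of Na2SO4 = 1.9963 mol × 142.04 g/mol = 283.56 g.
This is the theoretical yield. Percent yield = 265.5 g / 283.56 g × 100% = 93.630%.

93.63 %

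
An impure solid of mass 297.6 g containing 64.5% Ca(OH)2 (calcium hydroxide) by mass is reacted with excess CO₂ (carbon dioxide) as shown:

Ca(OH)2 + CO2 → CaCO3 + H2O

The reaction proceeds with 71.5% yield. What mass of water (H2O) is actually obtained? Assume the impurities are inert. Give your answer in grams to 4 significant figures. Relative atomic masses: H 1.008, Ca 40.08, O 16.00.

Pure Ca(OH)2 available = 297.6 g × 0.645 = 191.95 g.
M(Ca(OH)2) = 40.08 + 2(16.00) + 2(1.008) = 74.096 g/mol.
M(H2O) = 2(1.008) + 16.00 = 18.016 g/mol.
n(Ca(OH)2) = 191.95 g / 74.096 g/mol = 2.5906 mol.
From the equation the Ca(OH)2:H2O mole ratio is 1:1, so n(H2O) = 2.5906 × 1/1 = 2.5906 mol.
Mass of H2O = 2.5906 mol × 18.016 g/mol = 46.672 g.
Actual mass collected = 46.672 g × 0.715 = 33.370 g.

33.37 g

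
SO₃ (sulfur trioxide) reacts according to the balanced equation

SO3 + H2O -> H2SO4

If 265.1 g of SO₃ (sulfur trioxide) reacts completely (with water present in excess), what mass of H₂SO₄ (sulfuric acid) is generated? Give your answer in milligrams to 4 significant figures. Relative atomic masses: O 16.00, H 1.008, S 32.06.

M(SO3) = 32.06 + 3(16.00) = 80.06 g/mol.
M(H2SO4) = 2(1.008) + 32.06 + 4(16.00) = 98.076 g/mol.
n(SO3) = 265.10 g / 80.06 g/mol = 3.3113 mol.
From the equation the SO3:H2SO4 mole ratio is 1:1, so n(H2SO4) = 3.3113 × 1/1 = 3.3113 mol.
Mass of H2SO4 = 3.3113 mol × 98.076 g/mol = 324.76 g.
Converting to mg: 324.76 g = 324800 mg.

324800 mg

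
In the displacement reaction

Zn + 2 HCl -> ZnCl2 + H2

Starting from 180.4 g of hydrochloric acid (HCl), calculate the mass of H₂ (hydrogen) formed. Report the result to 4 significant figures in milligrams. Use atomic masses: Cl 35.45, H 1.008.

4988 mg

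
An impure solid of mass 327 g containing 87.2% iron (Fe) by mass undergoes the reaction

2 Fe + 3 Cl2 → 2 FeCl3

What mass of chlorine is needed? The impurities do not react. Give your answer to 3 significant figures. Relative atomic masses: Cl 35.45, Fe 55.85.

Mass of pure Fe = 327 g × 0.872 = 285.1 g.
M(Fe) = 55.85 g/mol.
M(Cl2) = 2(35.45) = 70.90 g/mol.
n(Fe) = 285.1 g / 55.85 g/mol = 5.106 mol.
From the equation the Fe:Cl2 mole ratio is 2:3, so n(Cl2) = 5.106 × 3/2 = 7.658 mol.
Mass of Cl2 = 7.658 mol × 70.90 g/mol = 543.0 g.

543 g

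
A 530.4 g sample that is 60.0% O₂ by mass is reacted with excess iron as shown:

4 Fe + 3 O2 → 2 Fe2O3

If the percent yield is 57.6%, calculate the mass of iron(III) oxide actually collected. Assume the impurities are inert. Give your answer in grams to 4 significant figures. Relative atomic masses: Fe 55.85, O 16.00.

609.9 g

Pure O2 available = 530.4 g × 0.600 = 318.24 g.
M(O2) = 2(16.00) = 32.00 g/mol.
M(Fe2O3) = 2(55.85) + 3(16.00) = 159.70 g/mol.
n(O2) = 318.24 g / 32.00 g/mol = 9.9450 mol.
From the equation the O2:Fe2O3 mole ratio is 3:2, so n(Fe2O3) = 9.9450 × 2/3 = 6.6300 mol.
Mass of Fe2O3 = 6.6300 mol × 159.70 g/mol = 1058.8 g.
Actual mass collected = 1058.8 g × 0.576 = 609.88 g.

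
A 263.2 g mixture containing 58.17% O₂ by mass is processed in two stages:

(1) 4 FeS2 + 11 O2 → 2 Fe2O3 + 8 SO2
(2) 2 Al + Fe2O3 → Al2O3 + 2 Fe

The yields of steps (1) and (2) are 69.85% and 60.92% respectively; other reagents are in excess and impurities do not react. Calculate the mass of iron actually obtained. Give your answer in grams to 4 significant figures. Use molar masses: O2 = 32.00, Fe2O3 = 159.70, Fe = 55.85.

41.35 g

Pure O2 = 263.2 × 0.5817 = 153.10 g.
n(O2) = 153.10 / 32.00 = 4.7845 mol.
Step 1 (O2:Fe2O3 = 11:2): theoretical n(Fe2O3) = 0.86991 mol; at 69.85% yield, n(Fe2O3) = 0.60763 mol.
Step 2 (Fe2O3:Fe = 1:2): theoretical n(Fe) = 1.2153 mol, so theoretical mass = 1.2153 × 55.85 = 67.872 g.
At 60.92% yield, actual mass of Fe = 67.872 × 0.6092 = 41.348 g.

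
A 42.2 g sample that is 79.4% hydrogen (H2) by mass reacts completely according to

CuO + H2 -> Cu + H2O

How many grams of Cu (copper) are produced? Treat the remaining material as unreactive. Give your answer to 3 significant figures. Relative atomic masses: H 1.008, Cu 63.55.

1060 g

Mass of pure H2 = 42.2 g × 0.794 = 33.51 g.
M(H2) = 2(1.008) = 2.016 g/mol.
M(Cu) = 63.55 g/mol.
n(H2) = 33.51 g / 2.016 g/mol = 16.62 mol.
From the equation the H2:Cu mole ratio is 1:1, so n(Cu) = 16.62 × 1/1 = 16.62 mol.
Mass of Cu = 16.62 mol × 63.55 g/mol = 1056 g.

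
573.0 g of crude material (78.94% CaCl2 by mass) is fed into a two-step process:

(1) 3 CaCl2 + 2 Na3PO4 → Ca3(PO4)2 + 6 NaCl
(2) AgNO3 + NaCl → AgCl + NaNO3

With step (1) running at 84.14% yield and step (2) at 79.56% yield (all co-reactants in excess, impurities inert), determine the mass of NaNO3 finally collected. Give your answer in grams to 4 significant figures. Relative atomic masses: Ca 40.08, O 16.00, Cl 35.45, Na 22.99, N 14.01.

463.8 g

Pure CaCl2 = 573.0 × 0.7894 = 452.33 g.
M(CaCl2) = 40.08 + 2(35.45) = 110.98 g/mol.
M(NaNO3) = 22.99 + 14.01 + 3(16.00) = 85.00 g/mol.
n(CaCl2) = 452.33 / 110.98 = 4.0757 mol.
Step 1 (CaCl2:NaCl = 3:6): theoretical n(NaCl) = 8.1515 mol; at 84.14% yield, n(NaCl) = 6.8587 mol.
Step 2 (NaCl:NaNO3 = 1:1): theoretical n(NaNO3) = 6.8587 mol, so theoretical mass = 6.8587 × 85.00 = 582.99 g.
At 79.56% yield, actual mass of NaNO3 = 582.99 × 0.7956 = 463.82 g.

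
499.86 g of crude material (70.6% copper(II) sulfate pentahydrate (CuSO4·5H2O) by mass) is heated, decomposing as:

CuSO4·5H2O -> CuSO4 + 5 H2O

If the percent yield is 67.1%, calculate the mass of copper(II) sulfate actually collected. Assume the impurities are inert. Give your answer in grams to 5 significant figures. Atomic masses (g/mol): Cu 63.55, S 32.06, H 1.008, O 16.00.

151.37 g

Pure CuSO4·5H2O available = 499.86 g × 0.706 = 352.901 g.
M(CuSO4·5H2O) = 63.55 + 32.06 + 9(16.00) + 10(1.008) = 249.69 g/mol.
M(CuSO4) = 63.55 + 32.06 + 4(16.00) = 159.61 g/mol.
n(CuSO4·5H2O) = 352.901 g / 249.69 g/mol = 1.41336 mol.
From the equation the CuSO4·5H2O:CuSO4 mole ratio is 1:1, so n(CuSO4) = 1.41336 × 1/1 = 1.41336 mol.
Mass of CuSO4 = 1.41336 mol × 159.61 g/mol = 225.586 g.
Actual mass collected = 225.586 g × 0.671 = 151.368 g.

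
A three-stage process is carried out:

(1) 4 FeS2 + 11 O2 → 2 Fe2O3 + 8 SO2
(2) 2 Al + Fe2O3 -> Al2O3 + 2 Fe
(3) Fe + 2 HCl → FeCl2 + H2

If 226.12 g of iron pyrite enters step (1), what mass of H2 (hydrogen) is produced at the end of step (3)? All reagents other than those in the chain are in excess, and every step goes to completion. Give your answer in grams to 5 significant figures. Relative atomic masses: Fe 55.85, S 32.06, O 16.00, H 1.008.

M(FeS2) = 55.85 + 2(32.06) = 119.97 g/mol.
M(H2) = 2(1.008) = 2.016 g/mol.
n(FeS2) = 226.12 / 119.97 = 1.88480 mol.
Reaction (1): FeS2→Fe2O3 ratio 4:2 ⇒ n(Fe2O3) = 0.942402 mol.
Reaction (2): Fe2O3→Fe ratio 1:2 ⇒ n(Fe) = 1.88480 mol.
Reaction (3): Fe→H2 ratio 1:1 ⇒ n(H2) = 1.88480 mol.
Mass of H2 = 1.88480 × 2.016 = 3.79977 g.

3.7998 g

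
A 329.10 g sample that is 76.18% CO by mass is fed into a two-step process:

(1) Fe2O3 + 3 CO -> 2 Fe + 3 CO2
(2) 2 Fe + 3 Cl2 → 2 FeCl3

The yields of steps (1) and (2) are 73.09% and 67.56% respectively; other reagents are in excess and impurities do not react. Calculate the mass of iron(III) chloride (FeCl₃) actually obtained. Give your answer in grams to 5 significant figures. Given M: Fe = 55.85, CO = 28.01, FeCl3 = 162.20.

Pure CO = 329.10 × 0.7618 = 250.708 g.
n(CO) = 250.708 / 28.01 = 8.95067 mol.
Step 1 (CO:Fe = 3:2): theoretical n(Fe) = 5.96712 mol; at 73.09% yield, n(Fe) = 4.36137 mol.
Step 2 (Fe:FeCl3 = 2:2): theoretical n(FeCl3) = 4.36137 mol, so theoretical mass = 4.36137 × 162.20 = 707.413 g.
At 67.56% yield, actual mass of FeCl3 = 707.413 × 0.6756 = 477.929 g.

477.93 g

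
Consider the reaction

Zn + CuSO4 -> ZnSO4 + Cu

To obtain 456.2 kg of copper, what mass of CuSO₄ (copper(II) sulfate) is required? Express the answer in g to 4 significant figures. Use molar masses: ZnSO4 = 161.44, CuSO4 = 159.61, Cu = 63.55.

1146000 g

Convert: 456.2 kg = 456200 g.
n(Cu) = 456200 g / 63.55 g/mol = 7178.6 mol.
From the equation the Cu:CuSO4 mole ratio is 1:1, so n(CuSO4) = 7178.6 × 1/1 = 7178.6 mol.
Mass of CuSO4 = 7178.6 mol × 159.61 g/mol = 1.1458 × 10^6 g.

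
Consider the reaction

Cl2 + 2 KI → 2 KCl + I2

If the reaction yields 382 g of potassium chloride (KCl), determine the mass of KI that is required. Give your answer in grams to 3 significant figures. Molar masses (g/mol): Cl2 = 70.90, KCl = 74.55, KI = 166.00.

851 g

n(KCl) = 382.0 g / 74.55 g/mol = 5.124 mol.
From the equation the KCl:KI mole ratio is 2:2, so n(KI) = 5.124 × 2/2 = 5.124 mol.
Mass of KI = 5.124 mol × 166.00 g/mol = 850.6 g.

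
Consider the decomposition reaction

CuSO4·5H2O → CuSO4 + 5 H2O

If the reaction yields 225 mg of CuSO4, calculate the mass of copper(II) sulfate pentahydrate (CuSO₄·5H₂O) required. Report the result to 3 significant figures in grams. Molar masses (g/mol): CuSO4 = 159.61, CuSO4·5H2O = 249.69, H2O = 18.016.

0.352 g

Convert: 225 mg = 0.2250 g.
n(CuSO4) = 0.2250 g / 159.61 g/mol = 0.001410 mol.
From the equation the CuSO4:CuSO4·5H2O mole ratio is 1:1, so n(CuSO4·5H2O) = 0.001410 × 1/1 = 0.001410 mol.
Mass of CuSO4·5H2O = 0.001410 mol × 249.69 g/mol = 0.3520 g.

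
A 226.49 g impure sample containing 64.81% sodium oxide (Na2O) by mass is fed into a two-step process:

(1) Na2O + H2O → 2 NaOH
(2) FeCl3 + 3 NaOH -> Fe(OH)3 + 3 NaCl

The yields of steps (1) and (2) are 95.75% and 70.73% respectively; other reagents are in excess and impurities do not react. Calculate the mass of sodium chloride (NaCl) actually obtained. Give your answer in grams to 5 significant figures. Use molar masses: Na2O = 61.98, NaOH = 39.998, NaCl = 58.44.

187.47 g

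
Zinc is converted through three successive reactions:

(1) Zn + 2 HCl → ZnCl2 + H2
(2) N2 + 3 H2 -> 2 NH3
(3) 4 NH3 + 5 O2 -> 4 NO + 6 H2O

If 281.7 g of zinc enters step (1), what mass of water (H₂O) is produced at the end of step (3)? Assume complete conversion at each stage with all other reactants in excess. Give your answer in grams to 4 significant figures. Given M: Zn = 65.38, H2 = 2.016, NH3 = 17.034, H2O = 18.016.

77.62 g

n(Zn) = 281.7 / 65.38 = 4.3087 mol.
Reaction (1): Zn→H2 ratio 1:1 ⇒ n(H2) = 4.3087 mol.
Reaction (2): H2→NH3 ratio 3:2 ⇒ n(NH3) = 2.8724 mol.
Reaction (3): NH3→H2O ratio 4:6 ⇒ n(H2O) = 4.3087 mol.
Mass of H2O = 4.3087 × 18.016 = 77.625 g.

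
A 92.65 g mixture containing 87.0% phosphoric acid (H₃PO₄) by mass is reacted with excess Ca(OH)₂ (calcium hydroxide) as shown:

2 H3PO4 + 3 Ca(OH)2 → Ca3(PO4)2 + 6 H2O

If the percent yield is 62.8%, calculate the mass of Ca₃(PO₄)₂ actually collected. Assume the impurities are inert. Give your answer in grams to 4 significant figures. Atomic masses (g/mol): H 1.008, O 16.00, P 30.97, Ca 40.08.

Pure H3PO4 available = 92.65 g × 0.870 = 80.606 g.
M(H3PO4) = 3(1.008) + 30.97 + 4(16.00) = 97.994 g/mol.
M(Ca3(PO4)2) = 3(40.08) + 2(30.97) + 8(16.00) = 310.18 g/mol.
n(H3PO4) = 80.606 g / 97.994 g/mol = 0.82256 mol.
From the equation the H3PO4:Ca3(PO4)2 mole ratio is 2:1, so n(Ca3(PO4)2) = 0.82256 × 1/2 = 0.41128 mol.
Mass of Ca3(PO4)2 = 0.41128 mol × 310.18 g/mol = 127.57 g.
Actual mass collected = 127.57 g × 0.628 = 80.114 g.

80.11 g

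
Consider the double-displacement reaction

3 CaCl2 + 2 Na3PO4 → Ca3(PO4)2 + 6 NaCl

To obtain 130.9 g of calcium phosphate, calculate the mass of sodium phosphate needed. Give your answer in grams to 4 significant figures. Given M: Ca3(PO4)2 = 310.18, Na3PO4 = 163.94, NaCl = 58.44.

n(Ca3(PO4)2) = 130.90 g / 310.18 g/mol = 0.42201 mol.
From the equation the Ca3(PO4)2:Na3PO4 mole ratio is 1:2, so n(Na3PO4) = 0.42201 × 2/1 = 0.84403 mol.
Mass of Na3PO4 = 0.84403 mol × 163.94 g/mol = 138.37 g.

138.4 g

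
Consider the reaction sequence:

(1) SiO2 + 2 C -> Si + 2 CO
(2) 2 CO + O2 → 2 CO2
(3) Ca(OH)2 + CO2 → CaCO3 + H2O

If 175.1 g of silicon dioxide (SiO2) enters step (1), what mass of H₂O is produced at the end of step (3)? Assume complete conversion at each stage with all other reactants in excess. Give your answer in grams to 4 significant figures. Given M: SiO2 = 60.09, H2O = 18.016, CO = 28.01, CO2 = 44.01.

105.0 g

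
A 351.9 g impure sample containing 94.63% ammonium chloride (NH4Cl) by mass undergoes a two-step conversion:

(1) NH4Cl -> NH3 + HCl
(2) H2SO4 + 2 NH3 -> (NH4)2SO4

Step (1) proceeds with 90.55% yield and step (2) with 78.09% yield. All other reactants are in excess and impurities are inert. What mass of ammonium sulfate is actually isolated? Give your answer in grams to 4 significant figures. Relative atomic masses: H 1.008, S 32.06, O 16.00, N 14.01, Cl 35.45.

290.8 g

Pure NH4Cl = 351.9 × 0.9463 = 333.00 g.
M(NH4Cl) = 14.01 + 4(1.008) + 35.45 = 53.492 g/mol.
M((NH4)2SO4) = 2(14.01) + 8(1.008) + 32.06 + 4(16.00) = 132.144 g/mol.
n(NH4Cl) = 333.00 / 53.492 = 6.2253 mol.
Step 1 (NH4Cl:NH3 = 1:1): theoretical n(NH3) = 6.2253 mol; at 90.55% yield, n(NH3) = 5.6370 mol.
Step 2 (NH3:(NH4)2SO4 = 2:1): theoretical n((NH4)2SO4) = 2.8185 mol, so theoretical mass = 2.8185 × 132.144 = 372.45 g.
At 78.09% yield, actual mass of (NH4)2SO4 = 372.45 × 0.7809 = 290.84 g.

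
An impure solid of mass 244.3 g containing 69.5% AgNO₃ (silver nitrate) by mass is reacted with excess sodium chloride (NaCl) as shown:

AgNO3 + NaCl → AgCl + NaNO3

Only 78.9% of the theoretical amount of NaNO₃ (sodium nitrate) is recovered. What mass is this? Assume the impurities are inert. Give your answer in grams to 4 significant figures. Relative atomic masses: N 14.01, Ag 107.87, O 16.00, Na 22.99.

Pure AgNO3 available = 244.3 g × 0.695 = 169.79 g.
M(AgNO3) = 107.87 + 14.01 + 3(16.00) = 169.88 g/mol.
M(NaNO3) = 22.99 + 14.01 + 3(16.00) = 85.00 g/mol.
n(AgNO3) = 169.79 g / 169.88 g/mol = 0.99946 mol.
From the equation the AgNO3:NaNO3 mole ratio is 1:1, so n(NaNO3) = 0.99946 × 1/1 = 0.99946 mol.
Mass of NaNO3 = 0.99946 mol × 85.00 g/mol = 84.954 g.
Actual mass collected = 84.954 g × 0.789 = 67.029 g.

67.03 g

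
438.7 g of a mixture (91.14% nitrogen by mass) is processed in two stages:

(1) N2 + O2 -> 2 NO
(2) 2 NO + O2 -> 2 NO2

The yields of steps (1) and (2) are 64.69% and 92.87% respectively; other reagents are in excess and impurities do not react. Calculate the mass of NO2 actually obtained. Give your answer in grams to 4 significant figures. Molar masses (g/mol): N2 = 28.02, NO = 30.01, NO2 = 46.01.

Pure N2 = 438.7 × 0.9114 = 399.83 g.
n(N2) = 399.83 / 28.02 = 14.269 mol.
Step 1 (N2:NO = 1:2): theoretical n(NO) = 28.539 mol; at 64.69% yield, n(NO) = 18.462 mol.
Step 2 (NO:NO2 = 2:2): theoretical n(NO2) = 18.462 mol, so theoretical mass = 18.462 × 46.01 = 849.43 g.
At 92.87% yield, actual mass of NO2 = 849.43 × 0.9287 = 788.87 g.

788.9 g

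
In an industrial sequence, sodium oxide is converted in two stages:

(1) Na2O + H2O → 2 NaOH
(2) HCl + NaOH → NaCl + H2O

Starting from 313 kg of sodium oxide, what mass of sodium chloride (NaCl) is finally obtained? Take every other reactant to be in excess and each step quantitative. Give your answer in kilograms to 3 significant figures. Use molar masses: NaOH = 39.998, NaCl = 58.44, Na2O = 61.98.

313 kg = 313000 g.
n(Na2O) = 313000 / 61.98 = 5050 mol.
Step 1 gives a 1:2 ratio of Na2O to NaOH, so n(NaOH) = 10100 mol.
In step 2 the NaOH:NaCl ratio is 1:1, so n(NaCl) = 10100 mol.
Mass of NaCl = 10100 × 58.44 = 590200 g = 590 kg.

590 kg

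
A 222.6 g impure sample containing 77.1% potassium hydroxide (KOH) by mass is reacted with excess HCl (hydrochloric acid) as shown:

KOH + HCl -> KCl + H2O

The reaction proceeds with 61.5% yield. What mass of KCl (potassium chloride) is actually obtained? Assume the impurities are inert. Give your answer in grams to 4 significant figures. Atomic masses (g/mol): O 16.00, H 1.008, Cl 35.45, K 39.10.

140.2 g

Pure KOH available = 222.6 g × 0.771 = 171.62 g.
M(KOH) = 39.10 + 16.00 + 1.008 = 56.108 g/mol.
M(KCl) = 39.10 + 35.45 = 74.55 g/mol.
n(KOH) = 171.62 g / 56.108 g/mol = 3.0588 mol.
From the equation the KOH:KCl mole ratio is 1:1, so n(KCl) = 3.0588 × 1/1 = 3.0588 mol.
Mass of KCl = 3.0588 mol × 74.55 g/mol = 228.04 g.
Actual mass collected = 228.04 g × 0.615 = 140.24 g.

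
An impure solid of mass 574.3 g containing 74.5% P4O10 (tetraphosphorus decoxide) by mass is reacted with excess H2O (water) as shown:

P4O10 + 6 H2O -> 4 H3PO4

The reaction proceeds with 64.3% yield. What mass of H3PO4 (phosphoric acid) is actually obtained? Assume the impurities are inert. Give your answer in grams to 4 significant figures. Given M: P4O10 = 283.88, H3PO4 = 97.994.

379.9 g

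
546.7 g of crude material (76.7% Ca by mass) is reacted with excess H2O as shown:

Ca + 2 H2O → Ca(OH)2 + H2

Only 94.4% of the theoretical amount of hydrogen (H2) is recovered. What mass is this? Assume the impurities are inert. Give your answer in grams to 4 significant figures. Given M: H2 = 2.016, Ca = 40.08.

19.91 g

Pure Ca available = 546.7 g × 0.767 = 419.32 g.
n(Ca) = 419.32 g / 40.08 g/mol = 10.462 mol.
From the equation the Ca:H2 mole ratio is 1:1, so n(H2) = 10.462 × 1/1 = 10.462 mol.
Mass of H2 = 10.462 mol × 2.016 g/mol = 21.091 g.
Actual mass collected = 21.091 g × 0.944 = 19.910 g.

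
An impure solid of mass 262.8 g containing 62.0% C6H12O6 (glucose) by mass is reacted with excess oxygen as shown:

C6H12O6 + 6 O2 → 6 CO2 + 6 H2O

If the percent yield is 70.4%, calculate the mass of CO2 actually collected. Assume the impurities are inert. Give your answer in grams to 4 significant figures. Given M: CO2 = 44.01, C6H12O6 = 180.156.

Pure C6H12O6 available = 262.8 g × 0.620 = 162.94 g.
n(C6H12O6) = 162.94 g / 180.156 g/mol = 0.90442 mol.
From the equation the C6H12O6:CO2 mole ratio is 1:6, so n(CO2) = 0.90442 × 6/1 = 5.4265 mol.
Mass of CO2 = 5.4265 mol × 44.01 g/mol = 238.82 g.
Actual mass collected = 238.82 g × 0.704 = 168.13 g.

168.1 g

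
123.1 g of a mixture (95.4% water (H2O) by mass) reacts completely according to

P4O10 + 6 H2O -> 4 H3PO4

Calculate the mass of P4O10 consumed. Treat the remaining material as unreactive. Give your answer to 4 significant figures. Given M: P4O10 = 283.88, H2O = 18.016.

Mass of pure H2O = 123.1 g × 0.954 = 117.44 g.
n(H2O) = 117.44 g / 18.016 g/mol = 6.5185 mol.
From the equation the H2O:P4O10 mole ratio is 6:1, so n(P4O10) = 6.5185 × 1/6 = 1.0864 mol.
Mass of P4O10 = 1.0864 mol × 283.88 g/mol = 308.41 g.

308.4 g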